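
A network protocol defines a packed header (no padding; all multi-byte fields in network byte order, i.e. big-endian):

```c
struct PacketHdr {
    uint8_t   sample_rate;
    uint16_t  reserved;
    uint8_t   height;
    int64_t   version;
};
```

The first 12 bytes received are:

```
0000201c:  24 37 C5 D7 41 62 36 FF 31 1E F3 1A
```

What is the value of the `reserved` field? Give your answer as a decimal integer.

14277

`reserved` follows `sample_rate` (1 byte), so it starts at byte offset 1 and occupies 2 bytes.
Bytes at offsets 1..2: 37 C5.
In big-endian order the high byte comes first in memory.
The bytes are already most-significant first: 0x37C5.
0x37C5 = 14277.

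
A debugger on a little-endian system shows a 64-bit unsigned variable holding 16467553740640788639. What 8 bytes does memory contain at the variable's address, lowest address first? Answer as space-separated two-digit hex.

16467553740640788639 in hexadecimal, padded to 64 bits, is 0xE48880E0D68CA09F.
Split into bytes (most-significant first): E4 88 80 E0 D6 8C A0 9F.
Little-endian: lowest address holds the least-significant byte.
So at ascending addresses the bytes are 9F A0 8C D6 E0 80 88 E4.

9F A0 8C D6 E0 80 88 E4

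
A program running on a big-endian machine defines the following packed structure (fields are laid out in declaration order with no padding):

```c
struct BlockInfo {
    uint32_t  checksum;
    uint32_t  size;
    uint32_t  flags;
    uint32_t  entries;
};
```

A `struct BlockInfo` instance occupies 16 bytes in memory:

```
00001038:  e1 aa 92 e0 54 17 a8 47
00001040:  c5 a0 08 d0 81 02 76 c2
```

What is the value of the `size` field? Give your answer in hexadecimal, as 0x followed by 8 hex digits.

`size` follows `checksum` (4 bytes), so it starts at byte offset 4 and occupies 4 bytes.
Bytes at offsets 4..7: 54 17 A8 47.
In big-endian order the high byte comes first in memory.
The bytes are already most-significant first: 0x5417A847.

0x5417A847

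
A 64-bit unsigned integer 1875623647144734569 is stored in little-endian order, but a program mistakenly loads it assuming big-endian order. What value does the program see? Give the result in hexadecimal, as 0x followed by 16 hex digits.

1875623647144734569 in 64-bit hexadecimal is 0x1A078DC504626F69.
Stored little-endian, the bytes at ascending addresses are 69 6F 62 04 C5 8D 07 1A.
Read back as big-endian, the last byte is least significant, giving 0x696F6204C58D071A.

0x696F6204C58D071A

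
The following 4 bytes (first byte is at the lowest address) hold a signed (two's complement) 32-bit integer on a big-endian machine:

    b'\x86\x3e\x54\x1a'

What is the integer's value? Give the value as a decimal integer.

In big-endian order the high byte comes first in memory.
The bytes are already most-significant first: 0x863E541A.
Top bit is set, so as a signed 32-bit value this is 0x863E541A − 2^32 = -2042735590.

-2042735590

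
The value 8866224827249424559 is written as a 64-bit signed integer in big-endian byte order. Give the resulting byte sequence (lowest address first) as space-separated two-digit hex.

7B 0B 28 81 4E F3 78 AF

8866224827249424559 in hexadecimal, padded to 64 bits, is 0x7B0B28814EF378AF.
Split into bytes (most-significant first): 7B 0B 28 81 4E F3 78 AF.
Big-endian: lowest address holds the most-significant byte.
So the memory order matches the most-significant-first order: 7B 0B 28 81 4E F3 78 AF.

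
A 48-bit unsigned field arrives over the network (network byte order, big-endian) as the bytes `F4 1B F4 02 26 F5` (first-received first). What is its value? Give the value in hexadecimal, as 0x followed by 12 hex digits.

0xF41BF40226F5

Big-endian stores the most-significant byte at the lowest address.
The bytes are already most-significant first: 0xF41BF40226F5.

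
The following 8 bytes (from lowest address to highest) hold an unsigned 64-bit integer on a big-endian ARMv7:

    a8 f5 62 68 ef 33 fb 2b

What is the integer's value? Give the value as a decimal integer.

Big-endian stores the most-significant byte at the lowest address.
The bytes are already most-significant first: 0xA8F56268EF33FB2B.
0xA8F56268EF33FB2B = 12174745370495286059.

12174745370495286059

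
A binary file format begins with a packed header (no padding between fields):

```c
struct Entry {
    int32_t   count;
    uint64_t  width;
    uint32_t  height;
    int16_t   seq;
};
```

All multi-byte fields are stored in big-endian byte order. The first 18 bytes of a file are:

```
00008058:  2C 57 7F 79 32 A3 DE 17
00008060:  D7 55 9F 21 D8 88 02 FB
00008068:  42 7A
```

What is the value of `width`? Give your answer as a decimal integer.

`width` follows `count` (4 bytes), so it starts at byte offset 4 and occupies 8 bytes.
Bytes at offsets 4..11: 32 A3 DE 17 D7 55 9F 21.
Big-endian stores the most-significant byte at the lowest address.
The bytes are already most-significant first: 0x32A3DE17D7559F21.
0x32A3DE17D7559F21 = 3649004317078560545.

3649004317078560545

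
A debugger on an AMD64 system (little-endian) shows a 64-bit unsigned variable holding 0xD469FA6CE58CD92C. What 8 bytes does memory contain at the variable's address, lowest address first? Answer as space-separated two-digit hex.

2C D9 8C E5 6C FA 69 D4

Split into bytes (most-significant first): D4 69 FA 6C E5 8C D9 2C.
Little-endian stores the least-significant byte at the lowest address.
So at ascending addresses the bytes are 2C D9 8C E5 6C FA 69 D4.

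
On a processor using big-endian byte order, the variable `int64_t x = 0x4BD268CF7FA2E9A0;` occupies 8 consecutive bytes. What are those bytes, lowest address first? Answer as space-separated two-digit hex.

Split into bytes (most-significant first): 4B D2 68 CF 7F A2 E9 A0.
In big-endian order the high byte comes first in memory.
So the memory order matches the most-significant-first order: 4B D2 68 CF 7F A2 E9 A0.

4B D2 68 CF 7F A2 E9 A0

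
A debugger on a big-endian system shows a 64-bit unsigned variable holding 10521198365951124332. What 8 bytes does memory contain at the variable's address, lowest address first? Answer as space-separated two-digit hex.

92 02 CE 2B 8D EF E3 6C

10521198365951124332 in hexadecimal, padded to 64 bits, is 0x9202CE2B8DEFE36C.
Split into bytes (most-significant first): 92 02 CE 2B 8D EF E3 6C.
In big-endian order the high byte comes first in memory.
So the memory order matches the most-significant-first order: 92 02 CE 2B 8D EF E3 6C.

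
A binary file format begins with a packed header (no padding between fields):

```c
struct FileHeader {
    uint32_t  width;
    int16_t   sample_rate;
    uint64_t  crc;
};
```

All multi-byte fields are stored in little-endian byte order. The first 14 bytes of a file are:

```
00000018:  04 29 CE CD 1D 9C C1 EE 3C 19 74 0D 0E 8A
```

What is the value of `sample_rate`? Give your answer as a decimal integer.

-25571

`sample_rate` follows `width` (4 bytes), so it starts at byte offset 4 and occupies 2 bytes.
Bytes at offsets 4..5: 1D 9C.
Little-endian stores the least-significant byte at the lowest address.
Reassemble most-significant byte first: 9C 1D → 0x9C1D.
Top bit is set, so as a signed 16-bit value this is 0x9C1D − 2^16 = -25571.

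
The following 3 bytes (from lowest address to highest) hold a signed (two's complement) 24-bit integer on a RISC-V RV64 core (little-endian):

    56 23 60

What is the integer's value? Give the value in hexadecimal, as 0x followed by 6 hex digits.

In little-endian order the low byte comes first in memory.
Reassemble most-significant byte first: 60 23 56 → 0x602356.

0x602356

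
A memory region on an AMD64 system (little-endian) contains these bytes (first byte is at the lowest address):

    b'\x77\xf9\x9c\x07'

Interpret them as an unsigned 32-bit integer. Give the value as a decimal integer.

127727991

Little-endian: lowest address holds the least-significant byte.
Reassemble most-significant byte first: 07 9C F9 77 → 0x079CF977.
0x079CF977 = 127727991.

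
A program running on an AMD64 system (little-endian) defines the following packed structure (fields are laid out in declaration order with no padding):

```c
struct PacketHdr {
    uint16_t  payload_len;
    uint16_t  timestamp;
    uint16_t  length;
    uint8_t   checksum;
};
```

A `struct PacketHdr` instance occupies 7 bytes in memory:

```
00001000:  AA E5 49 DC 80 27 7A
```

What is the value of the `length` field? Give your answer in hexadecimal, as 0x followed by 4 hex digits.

0x2780

`length` follows `payload_len` (2 B), `timestamp` (2 B), so it starts at offset 2 + 2 = 4 and occupies 2 bytes.
Bytes at offsets 4..5: 80 27.
Little-endian: lowest address holds the least-significant byte.
Reassemble most-significant byte first: 27 80 → 0x2780.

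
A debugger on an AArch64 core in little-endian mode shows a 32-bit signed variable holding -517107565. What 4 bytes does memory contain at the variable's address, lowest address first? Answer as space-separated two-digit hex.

Two's complement of -517107565 in 32 bits: 517107565 = 0x1ED26F6D; invert → 0xE12D9092; add 1 → 0xE12D9093.
Split into bytes (most-significant first): E1 2D 90 93.
In little-endian order the low byte comes first in memory.
So at ascending addresses the bytes are 93 90 2D E1.

93 90 2D E1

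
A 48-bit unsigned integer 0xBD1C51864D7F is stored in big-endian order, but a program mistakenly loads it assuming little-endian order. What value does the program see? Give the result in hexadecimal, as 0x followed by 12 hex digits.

Stored big-endian, the bytes at ascending addresses are BD 1C 51 86 4D 7F.
Read back as little-endian, the first byte is least significant, giving 0x7F4D86511CBD.

0x7F4D86511CBD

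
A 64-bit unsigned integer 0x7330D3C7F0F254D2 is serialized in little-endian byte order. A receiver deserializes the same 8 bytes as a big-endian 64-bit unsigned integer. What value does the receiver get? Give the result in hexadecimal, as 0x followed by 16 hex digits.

Stored little-endian, the bytes at ascending addresses are D2 54 F2 F0 C7 D3 30 73.
Read back as big-endian, the last byte is least significant, giving 0xD254F2F0C7D33073.

0xD254F2F0C7D33073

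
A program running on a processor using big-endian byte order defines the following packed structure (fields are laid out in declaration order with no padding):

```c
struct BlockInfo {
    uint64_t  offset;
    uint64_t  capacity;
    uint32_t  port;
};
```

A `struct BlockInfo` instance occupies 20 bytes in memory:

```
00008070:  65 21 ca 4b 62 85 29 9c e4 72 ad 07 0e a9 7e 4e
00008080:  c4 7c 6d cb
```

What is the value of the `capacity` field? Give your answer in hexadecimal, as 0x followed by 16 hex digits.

`capacity` follows `offset` (8 bytes), so it starts at byte offset 8 and occupies 8 bytes.
Bytes at offsets 8..15: E4 72 AD 07 0E A9 7E 4E.
In big-endian order the high byte comes first in memory.
The bytes are already most-significant first: 0xE472AD070EA97E4E.

0xE472AD070EA97E4E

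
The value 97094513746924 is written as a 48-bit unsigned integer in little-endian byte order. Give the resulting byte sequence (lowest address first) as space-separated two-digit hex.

97094513746924 in hexadecimal, padded to 48 bits, is 0x584E940063EC.
Split into bytes (most-significant first): 58 4E 94 00 63 EC.
Little-endian stores the least-significant byte at the lowest address.
So at ascending addresses the bytes are EC 63 00 94 4E 58.

EC 63 00 94 4E 58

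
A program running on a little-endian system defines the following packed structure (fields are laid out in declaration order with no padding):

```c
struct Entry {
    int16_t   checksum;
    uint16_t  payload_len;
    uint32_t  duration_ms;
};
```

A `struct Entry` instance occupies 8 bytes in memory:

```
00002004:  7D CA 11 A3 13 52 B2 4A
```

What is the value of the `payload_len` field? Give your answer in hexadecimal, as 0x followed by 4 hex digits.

0xA311

`payload_len` follows `checksum` (2 bytes), so it starts at byte offset 2 and occupies 2 bytes.
Bytes at offsets 2..3: 11 A3.
Little-endian stores the least-significant byte at the lowest address.
Reassemble most-significant byte first: A3 11 → 0xA311.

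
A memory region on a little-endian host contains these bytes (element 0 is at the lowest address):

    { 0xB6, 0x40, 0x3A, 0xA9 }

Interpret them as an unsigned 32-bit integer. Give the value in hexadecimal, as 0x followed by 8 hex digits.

Little-endian stores the least-significant byte at the lowest address.
Reassemble most-significant byte first: A9 3A 40 B6 → 0xA93A40B6.

0xA93A40B6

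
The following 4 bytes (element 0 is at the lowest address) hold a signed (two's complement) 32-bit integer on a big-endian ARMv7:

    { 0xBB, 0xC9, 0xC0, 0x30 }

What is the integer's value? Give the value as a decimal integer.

-1144405968

In big-endian order the high byte comes first in memory.
The bytes are already most-significant first: 0xBBC9C030.
Top bit is set, so as a signed 32-bit value this is 0xBBC9C030 − 2^32 = -1144405968.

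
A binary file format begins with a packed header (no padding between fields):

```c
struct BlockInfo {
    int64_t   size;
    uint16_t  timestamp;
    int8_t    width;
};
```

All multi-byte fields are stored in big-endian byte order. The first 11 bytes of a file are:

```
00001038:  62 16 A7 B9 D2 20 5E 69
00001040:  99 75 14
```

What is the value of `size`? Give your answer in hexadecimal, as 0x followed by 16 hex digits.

`size` is the first field, at byte offset 0, occupying 8 bytes.
Bytes at offsets 0..7: 62 16 A7 B9 D2 20 5E 69.
Big-endian: lowest address holds the most-significant byte.
The bytes are already most-significant first: 0x6216A7B9D2205E69.

0x6216A7B9D2205E69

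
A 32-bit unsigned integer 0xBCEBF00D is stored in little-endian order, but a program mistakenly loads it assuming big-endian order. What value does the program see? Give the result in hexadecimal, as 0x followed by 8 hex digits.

0x0DF0EBBC

Stored little-endian, the bytes at ascending addresses are 0D F0 EB BC.
Read back as big-endian, the last byte is least significant, giving 0x0DF0EBBC.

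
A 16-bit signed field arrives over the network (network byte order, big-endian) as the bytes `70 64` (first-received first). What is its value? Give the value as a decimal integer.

28772

Big-endian stores the most-significant byte at the lowest address.
The bytes are already most-significant first: 0x7064.
0x7064 = 28772.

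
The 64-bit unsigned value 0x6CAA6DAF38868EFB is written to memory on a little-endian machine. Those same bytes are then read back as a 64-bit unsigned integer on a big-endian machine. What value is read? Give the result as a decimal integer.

Stored little-endian, the bytes at ascending addresses are FB 8E 86 38 AF 6D AA 6C.
Read back as big-endian, the last byte is least significant, giving 0xFB8E8638AF6DAA6C.
0xFB8E8638AF6DAA6C = 18126573128232315500.

18126573128232315500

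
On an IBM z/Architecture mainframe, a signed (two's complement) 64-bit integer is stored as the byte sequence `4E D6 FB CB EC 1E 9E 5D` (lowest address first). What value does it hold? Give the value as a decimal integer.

Big-endian: lowest address holds the most-significant byte.
The bytes are already most-significant first: 0x4ED6FBCBEC1E9E5D.
0x4ED6FBCBEC1E9E5D = 5681004833232821853.

5681004833232821853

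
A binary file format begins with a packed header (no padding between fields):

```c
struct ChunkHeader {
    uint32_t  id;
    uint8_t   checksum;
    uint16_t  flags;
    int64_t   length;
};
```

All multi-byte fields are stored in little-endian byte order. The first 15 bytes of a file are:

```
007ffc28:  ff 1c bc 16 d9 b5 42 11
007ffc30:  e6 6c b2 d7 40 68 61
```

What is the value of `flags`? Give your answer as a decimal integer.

17077

`flags` follows `id` (4 B), `checksum` (1 B), so it starts at offset 4 + 1 = 5 and occupies 2 bytes.
Bytes at offsets 5..6: B5 42.
In little-endian order the low byte comes first in memory.
Reassemble most-significant byte first: 42 B5 → 0x42B5.
0x42B5 = 17077.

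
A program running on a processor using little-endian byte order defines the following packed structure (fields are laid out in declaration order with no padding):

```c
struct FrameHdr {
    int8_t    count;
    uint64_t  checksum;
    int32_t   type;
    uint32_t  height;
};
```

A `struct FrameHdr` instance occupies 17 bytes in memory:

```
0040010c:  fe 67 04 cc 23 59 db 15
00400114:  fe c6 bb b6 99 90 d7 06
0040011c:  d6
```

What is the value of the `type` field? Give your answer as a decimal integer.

-1716077626

`type` follows `count` (1 B), `checksum` (8 B), so it starts at offset 1 + 8 = 9 and occupies 4 bytes.
Bytes at offsets 9..12: C6 BB B6 99.
Little-endian: lowest address holds the least-significant byte.
Reassemble most-significant byte first: 99 B6 BB C6 → 0x99B6BBC6.
Top bit is set, so as a signed 32-bit value this is 0x99B6BBC6 − 2^32 = -1716077626.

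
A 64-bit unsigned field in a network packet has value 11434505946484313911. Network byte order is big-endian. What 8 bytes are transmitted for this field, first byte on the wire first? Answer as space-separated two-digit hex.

11434505946484313911 in hexadecimal, padded to 64 bits, is 0x9EAF8693624A0F37.
Split into bytes (most-significant first): 9E AF 86 93 62 4A 0F 37.
Big-endian stores the most-significant byte at the lowest address.
So the memory order matches the most-significant-first order: 9E AF 86 93 62 4A 0F 37.

9E AF 86 93 62 4A 0F 37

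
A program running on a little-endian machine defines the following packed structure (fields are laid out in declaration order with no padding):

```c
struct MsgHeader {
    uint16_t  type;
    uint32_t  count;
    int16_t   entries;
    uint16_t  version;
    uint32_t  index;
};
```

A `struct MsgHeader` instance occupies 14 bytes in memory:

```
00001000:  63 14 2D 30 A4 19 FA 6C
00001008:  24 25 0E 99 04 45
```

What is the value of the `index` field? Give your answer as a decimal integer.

`index` follows `type` (2 B), `count` (4 B), `entries` (2 B), `version` (2 B), so it starts at offset 2 + 4 + 2 + 2 = 10 and occupies 4 bytes.
Bytes at offsets 10..13: 0E 99 04 45.
In little-endian order the low byte comes first in memory.
Reassemble most-significant byte first: 45 04 99 0E → 0x4504990E.
0x4504990E = 1157929230.

1157929230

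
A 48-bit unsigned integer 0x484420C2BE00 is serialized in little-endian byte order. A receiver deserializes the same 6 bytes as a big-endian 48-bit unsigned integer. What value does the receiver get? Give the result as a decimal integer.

819300680776

Stored little-endian, the bytes at ascending addresses are 00 BE C2 20 44 48.
Read back as big-endian, the last byte is least significant, giving 0x00BEC2204448.
0x00BEC2204448 = 819300680776.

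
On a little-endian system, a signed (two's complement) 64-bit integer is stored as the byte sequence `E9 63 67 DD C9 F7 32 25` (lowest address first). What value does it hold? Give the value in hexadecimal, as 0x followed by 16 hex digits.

0x2532F7C9DD6763E9

In little-endian order the low byte comes first in memory.
Reassemble most-significant byte first: 25 32 F7 C9 DD 67 63 E9 → 0x2532F7C9DD6763E9.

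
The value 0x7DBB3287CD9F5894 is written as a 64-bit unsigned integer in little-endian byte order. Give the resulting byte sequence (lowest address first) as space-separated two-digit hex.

Split into bytes (most-significant first): 7D BB 32 87 CD 9F 58 94.
Little-endian stores the least-significant byte at the lowest address.
So at ascending addresses the bytes are 94 58 9F CD 87 32 BB 7D.

94 58 9F CD 87 32 BB 7D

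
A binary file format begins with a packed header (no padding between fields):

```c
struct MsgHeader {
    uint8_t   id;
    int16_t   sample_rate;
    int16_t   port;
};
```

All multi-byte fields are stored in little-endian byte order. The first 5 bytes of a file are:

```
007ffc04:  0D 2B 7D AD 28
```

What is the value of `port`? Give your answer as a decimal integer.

10413

`port` follows `id` (1 B), `sample_rate` (2 B), so it starts at offset 1 + 2 = 3 and occupies 2 bytes.
Bytes at offsets 3..4: AD 28.
Little-endian stores the least-significant byte at the lowest address.
Reassemble most-significant byte first: 28 AD → 0x28AD.
0x28AD = 10413.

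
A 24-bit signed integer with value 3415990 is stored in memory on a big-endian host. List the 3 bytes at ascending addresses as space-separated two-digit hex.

34 1F B6

3415990 in hexadecimal, padded to 24 bits, is 0x341FB6.
Split into bytes (most-significant first): 34 1F B6.
Big-endian stores the most-significant byte at the lowest address.
So the memory order matches the most-significant-first order: 34 1F B6.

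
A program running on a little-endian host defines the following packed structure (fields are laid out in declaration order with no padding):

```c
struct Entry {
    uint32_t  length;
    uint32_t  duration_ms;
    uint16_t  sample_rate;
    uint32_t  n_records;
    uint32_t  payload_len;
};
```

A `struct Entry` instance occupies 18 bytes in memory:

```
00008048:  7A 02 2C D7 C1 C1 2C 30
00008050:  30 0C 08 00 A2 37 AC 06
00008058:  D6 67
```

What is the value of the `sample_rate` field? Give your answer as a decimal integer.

3120

`sample_rate` follows `length` (4 B), `duration_ms` (4 B), so it starts at offset 4 + 4 = 8 and occupies 2 bytes.
Bytes at offsets 8..9: 30 0C.
Little-endian: lowest address holds the least-significant byte.
Reassemble most-significant byte first: 0C 30 → 0x0C30.
0x0C30 = 3120.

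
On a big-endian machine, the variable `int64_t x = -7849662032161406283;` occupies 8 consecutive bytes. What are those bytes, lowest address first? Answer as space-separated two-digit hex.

93 10 65 F8 96 26 02 B5

Two's complement of -7849662032161406283 in 64 bits: 7849662032161406283 = 0x6CEF9A0769D9FD4B; invert → 0x931065F8962602B4; add 1 → 0x931065F8962602B5.
Split into bytes (most-significant first): 93 10 65 F8 96 26 02 B5.
In big-endian order the high byte comes first in memory.
So the memory order matches the most-significant-first order: 93 10 65 F8 96 26 02 B5.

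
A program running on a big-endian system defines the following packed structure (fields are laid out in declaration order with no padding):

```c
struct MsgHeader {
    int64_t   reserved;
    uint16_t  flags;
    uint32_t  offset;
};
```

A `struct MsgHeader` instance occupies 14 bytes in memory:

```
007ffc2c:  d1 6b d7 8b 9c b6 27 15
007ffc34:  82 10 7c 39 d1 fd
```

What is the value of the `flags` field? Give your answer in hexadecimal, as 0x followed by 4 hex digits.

0x8210

`flags` follows `reserved` (8 bytes), so it starts at byte offset 8 and occupies 2 bytes.
Bytes at offsets 8..9: 82 10.
Big-endian stores the most-significant byte at the lowest address.
The bytes are already most-significant first: 0x8210.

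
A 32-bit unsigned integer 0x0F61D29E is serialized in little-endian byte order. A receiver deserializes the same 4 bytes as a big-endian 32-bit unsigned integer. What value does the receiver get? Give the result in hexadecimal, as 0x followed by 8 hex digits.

0x9ED2610F

Stored little-endian, the bytes at ascending addresses are 9E D2 61 0F.
Read back as big-endian, the last byte is least significant, giving 0x9ED2610F.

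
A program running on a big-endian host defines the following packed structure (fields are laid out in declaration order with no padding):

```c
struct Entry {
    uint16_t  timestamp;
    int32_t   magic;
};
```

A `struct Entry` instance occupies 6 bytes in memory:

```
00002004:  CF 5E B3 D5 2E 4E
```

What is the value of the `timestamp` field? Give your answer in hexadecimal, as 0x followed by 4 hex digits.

0xCF5E

`timestamp` is the first field, at byte offset 0, occupying 2 bytes.
Bytes at offsets 0..1: CF 5E.
In big-endian order the high byte comes first in memory.
The bytes are already most-significant first: 0xCF5E.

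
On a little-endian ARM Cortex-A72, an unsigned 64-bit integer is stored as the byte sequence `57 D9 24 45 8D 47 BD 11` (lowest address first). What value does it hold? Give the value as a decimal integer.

1278256541319092567

Little-endian: lowest address holds the least-significant byte.
Reassemble most-significant byte first: 11 BD 47 8D 45 24 D9 57 → 0x11BD478D4524D957.
0x11BD478D4524D957 = 1278256541319092567.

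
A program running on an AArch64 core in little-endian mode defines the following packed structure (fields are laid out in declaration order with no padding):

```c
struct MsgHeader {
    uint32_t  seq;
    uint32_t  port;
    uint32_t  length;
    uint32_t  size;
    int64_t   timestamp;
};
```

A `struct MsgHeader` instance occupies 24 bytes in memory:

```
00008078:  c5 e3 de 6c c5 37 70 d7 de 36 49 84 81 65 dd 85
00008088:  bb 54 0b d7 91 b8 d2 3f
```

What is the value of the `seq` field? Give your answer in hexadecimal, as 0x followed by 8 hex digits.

`seq` is the first field, at byte offset 0, occupying 4 bytes.
Bytes at offsets 0..3: C5 E3 DE 6C.
In little-endian order the low byte comes first in memory.
Reassemble most-significant byte first: 6C DE E3 C5 → 0x6CDEE3C5.

0x6CDEE3C5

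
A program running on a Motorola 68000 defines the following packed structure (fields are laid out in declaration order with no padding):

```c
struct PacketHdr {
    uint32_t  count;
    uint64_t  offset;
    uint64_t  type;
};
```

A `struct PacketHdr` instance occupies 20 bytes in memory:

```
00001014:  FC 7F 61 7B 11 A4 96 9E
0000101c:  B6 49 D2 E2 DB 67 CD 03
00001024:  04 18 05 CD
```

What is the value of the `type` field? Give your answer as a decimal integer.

15809830429744694733

`type` follows `count` (4 B), `offset` (8 B), so it starts at offset 4 + 8 = 12 and occupies 8 bytes.
Bytes at offsets 12..19: DB 67 CD 03 04 18 05 CD.
Big-endian stores the most-significant byte at the lowest address.
The bytes are already most-significant first: 0xDB67CD03041805CD.
0xDB67CD03041805CD = 15809830429744694733.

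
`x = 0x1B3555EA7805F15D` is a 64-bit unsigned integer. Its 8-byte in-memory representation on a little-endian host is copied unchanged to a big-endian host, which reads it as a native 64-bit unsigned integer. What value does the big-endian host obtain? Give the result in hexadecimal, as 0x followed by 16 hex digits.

0x5DF10578EA55351B

Stored little-endian, the bytes at ascending addresses are 5D F1 05 78 EA 55 35 1B.
Read back as big-endian, the last byte is least significant, giving 0x5DF10578EA55351B.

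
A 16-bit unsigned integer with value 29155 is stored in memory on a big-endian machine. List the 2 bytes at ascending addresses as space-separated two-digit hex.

29155 in hexadecimal, padded to 16 bits, is 0x71E3.
Split into bytes (most-significant first): 71 E3.
Big-endian stores the most-significant byte at the lowest address.
So the memory order matches the most-significant-first order: 71 E3.

71 E3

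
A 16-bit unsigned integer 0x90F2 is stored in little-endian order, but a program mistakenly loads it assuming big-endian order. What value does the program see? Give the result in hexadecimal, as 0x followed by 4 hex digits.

0xF290

Stored little-endian, the bytes at ascending addresses are F2 90.
Read back as big-endian, the last byte is least significant, giving 0xF290.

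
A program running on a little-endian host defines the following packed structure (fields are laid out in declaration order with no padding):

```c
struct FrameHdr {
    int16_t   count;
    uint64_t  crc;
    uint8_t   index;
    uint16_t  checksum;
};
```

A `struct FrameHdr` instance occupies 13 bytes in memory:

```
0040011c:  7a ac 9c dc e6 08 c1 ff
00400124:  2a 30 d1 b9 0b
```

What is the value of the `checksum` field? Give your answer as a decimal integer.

`checksum` follows `count` (2 B), `crc` (8 B), `index` (1 B), so it starts at offset 2 + 8 + 1 = 11 and occupies 2 bytes.
Bytes at offsets 11..12: B9 0B.
In little-endian order the low byte comes first in memory.
Reassemble most-significant byte first: 0B B9 → 0x0BB9.
0x0BB9 = 3001.

3001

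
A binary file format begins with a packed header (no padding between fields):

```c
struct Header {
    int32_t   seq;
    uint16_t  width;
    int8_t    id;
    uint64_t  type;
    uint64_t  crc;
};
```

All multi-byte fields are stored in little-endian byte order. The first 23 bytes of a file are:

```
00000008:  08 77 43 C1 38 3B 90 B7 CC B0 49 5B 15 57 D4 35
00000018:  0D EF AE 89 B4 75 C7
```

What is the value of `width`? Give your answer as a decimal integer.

`width` follows `seq` (4 bytes), so it starts at byte offset 4 and occupies 2 bytes.
Bytes at offsets 4..5: 38 3B.
In little-endian order the low byte comes first in memory.
Reassemble most-significant byte first: 3B 38 → 0x3B38.
0x3B38 = 15160.

15160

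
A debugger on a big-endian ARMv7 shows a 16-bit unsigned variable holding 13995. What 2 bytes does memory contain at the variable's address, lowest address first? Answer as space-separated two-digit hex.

13995 in hexadecimal, padded to 16 bits, is 0x36AB.
Split into bytes (most-significant first): 36 AB.
Big-endian stores the most-significant byte at the lowest address.
So the memory order matches the most-significant-first order: 36 AB.

36 AB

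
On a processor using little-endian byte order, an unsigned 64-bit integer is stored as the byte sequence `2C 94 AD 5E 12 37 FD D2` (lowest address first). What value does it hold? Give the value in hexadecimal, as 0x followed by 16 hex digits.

0xD2FD37125EAD942C

Little-endian: lowest address holds the least-significant byte.
Reassemble most-significant byte first: D2 FD 37 12 5E AD 94 2C → 0xD2FD37125EAD942C.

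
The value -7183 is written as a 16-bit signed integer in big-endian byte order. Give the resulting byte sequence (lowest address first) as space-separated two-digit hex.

E3 F1

Two's complement of -7183 in 16 bits: 7183 = 0x1C0F; invert → 0xE3F0; add 1 → 0xE3F1.
Split into bytes (most-significant first): E3 F1.
In big-endian order the high byte comes first in memory.
So the memory order matches the most-significant-first order: E3 F1.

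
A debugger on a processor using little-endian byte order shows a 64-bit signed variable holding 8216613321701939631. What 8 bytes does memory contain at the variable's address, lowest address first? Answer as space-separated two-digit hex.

AF 59 C9 58 48 46 07 72

8216613321701939631 in hexadecimal, padded to 64 bits, is 0x7207464858C959AF.
Split into bytes (most-significant first): 72 07 46 48 58 C9 59 AF.
Little-endian stores the least-significant byte at the lowest address.
So at ascending addresses the bytes are AF 59 C9 58 48 46 07 72.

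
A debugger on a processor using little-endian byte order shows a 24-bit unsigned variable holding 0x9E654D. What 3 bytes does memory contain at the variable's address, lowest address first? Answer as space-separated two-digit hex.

4D 65 9E

Split into bytes (most-significant first): 9E 65 4D.
In little-endian order the low byte comes first in memory.
So at ascending addresses the bytes are 4D 65 9E.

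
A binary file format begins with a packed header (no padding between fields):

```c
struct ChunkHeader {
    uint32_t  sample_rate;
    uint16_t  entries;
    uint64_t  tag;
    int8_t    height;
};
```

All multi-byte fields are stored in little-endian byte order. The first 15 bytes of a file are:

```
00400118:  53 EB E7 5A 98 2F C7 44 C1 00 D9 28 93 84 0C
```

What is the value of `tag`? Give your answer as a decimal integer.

9553024147068634311

`tag` follows `sample_rate` (4 B), `entries` (2 B), so it starts at offset 4 + 2 = 6 and occupies 8 bytes.
Bytes at offsets 6..13: C7 44 C1 00 D9 28 93 84.
Little-endian: lowest address holds the least-significant byte.
Reassemble most-significant byte first: 84 93 28 D9 00 C1 44 C7 → 0x849328D900C144C7.
0x849328D900C144C7 = 9553024147068634311.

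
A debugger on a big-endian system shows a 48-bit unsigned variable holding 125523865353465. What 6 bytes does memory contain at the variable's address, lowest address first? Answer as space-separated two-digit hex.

125523865353465 in hexadecimal, padded to 48 bits, is 0x7229CD67BCF9.
Split into bytes (most-significant first): 72 29 CD 67 BC F9.
Big-endian stores the most-significant byte at the lowest address.
So the memory order matches the most-significant-first order: 72 29 CD 67 BC F9.

72 29 CD 67 BC F9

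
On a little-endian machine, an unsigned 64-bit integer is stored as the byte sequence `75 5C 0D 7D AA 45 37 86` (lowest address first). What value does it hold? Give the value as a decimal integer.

Little-endian stores the least-significant byte at the lowest address.
Reassemble most-significant byte first: 86 37 45 AA 7D 0D 5C 75 → 0x863745AA7D0D5C75.
0x863745AA7D0D5C75 = 9671275323346214005.

9671275323346214005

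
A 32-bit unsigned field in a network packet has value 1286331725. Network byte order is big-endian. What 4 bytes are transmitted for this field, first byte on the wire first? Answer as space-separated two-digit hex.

1286331725 in hexadecimal, padded to 32 bits, is 0x4CABDD4D.
Split into bytes (most-significant first): 4C AB DD 4D.
In big-endian order the high byte comes first in memory.
So the memory order matches the most-significant-first order: 4C AB DD 4D.

4C AB DD 4D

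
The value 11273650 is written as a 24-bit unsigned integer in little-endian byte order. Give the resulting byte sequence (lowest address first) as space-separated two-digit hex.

11273650 in hexadecimal, padded to 24 bits, is 0xAC05B2.
Split into bytes (most-significant first): AC 05 B2.
Little-endian stores the least-significant byte at the lowest address.
So at ascending addresses the bytes are B2 05 AC.

B2 05 AC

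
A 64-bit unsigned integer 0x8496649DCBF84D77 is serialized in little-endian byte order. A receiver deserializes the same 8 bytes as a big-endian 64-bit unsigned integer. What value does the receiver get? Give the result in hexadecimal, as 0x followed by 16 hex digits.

Stored little-endian, the bytes at ascending addresses are 77 4D F8 CB 9D 64 96 84.
Read back as big-endian, the last byte is least significant, giving 0x774DF8CB9D649684.

0x774DF8CB9D649684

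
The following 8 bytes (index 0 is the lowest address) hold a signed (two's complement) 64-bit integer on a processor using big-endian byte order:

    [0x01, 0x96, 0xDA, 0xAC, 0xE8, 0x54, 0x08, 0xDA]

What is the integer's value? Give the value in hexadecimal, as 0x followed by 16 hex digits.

Big-endian stores the most-significant byte at the lowest address.
The bytes are already most-significant first: 0x0196DAACE85408DA.

0x0196DAACE85408DA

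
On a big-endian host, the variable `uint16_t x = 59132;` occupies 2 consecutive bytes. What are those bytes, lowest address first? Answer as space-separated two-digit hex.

E6 FC

59132 in hexadecimal, padded to 16 bits, is 0xE6FC.
Split into bytes (most-significant first): E6 FC.
Big-endian: lowest address holds the most-significant byte.
So the memory order matches the most-significant-first order: E6 FC.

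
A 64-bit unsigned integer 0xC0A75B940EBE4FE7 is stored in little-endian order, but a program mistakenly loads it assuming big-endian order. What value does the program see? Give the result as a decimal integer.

16667749715749349312

Stored little-endian, the bytes at ascending addresses are E7 4F BE 0E 94 5B A7 C0.
Read back as big-endian, the last byte is least significant, giving 0xE74FBE0E945BA7C0.
0xE74FBE0E945BA7C0 = 16667749715749349312.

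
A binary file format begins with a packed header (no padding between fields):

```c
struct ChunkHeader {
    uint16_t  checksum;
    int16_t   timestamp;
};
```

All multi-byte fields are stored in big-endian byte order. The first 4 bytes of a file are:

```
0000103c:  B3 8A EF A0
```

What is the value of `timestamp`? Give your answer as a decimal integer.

`timestamp` follows `checksum` (2 bytes), so it starts at byte offset 2 and occupies 2 bytes.
Bytes at offsets 2..3: EF A0.
In big-endian order the high byte comes first in memory.
The bytes are already most-significant first: 0xEFA0.
Top bit is set, so as a signed 16-bit value this is 0xEFA0 − 2^16 = -4192.

-4192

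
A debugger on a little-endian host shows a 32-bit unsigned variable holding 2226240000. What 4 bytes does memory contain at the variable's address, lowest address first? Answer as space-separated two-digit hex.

2226240000 in hexadecimal, padded to 32 bits, is 0x84B1BA00.
Split into bytes (most-significant first): 84 B1 BA 00.
Little-endian: lowest address holds the least-significant byte.
So at ascending addresses the bytes are 00 BA B1 84.

00 BA B1 84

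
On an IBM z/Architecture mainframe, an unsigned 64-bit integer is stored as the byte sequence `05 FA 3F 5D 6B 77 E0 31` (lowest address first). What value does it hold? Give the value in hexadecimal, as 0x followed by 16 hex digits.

Big-endian: lowest address holds the most-significant byte.
The bytes are already most-significant first: 0x05FA3F5D6B77E031.

0x05FA3F5D6B77E031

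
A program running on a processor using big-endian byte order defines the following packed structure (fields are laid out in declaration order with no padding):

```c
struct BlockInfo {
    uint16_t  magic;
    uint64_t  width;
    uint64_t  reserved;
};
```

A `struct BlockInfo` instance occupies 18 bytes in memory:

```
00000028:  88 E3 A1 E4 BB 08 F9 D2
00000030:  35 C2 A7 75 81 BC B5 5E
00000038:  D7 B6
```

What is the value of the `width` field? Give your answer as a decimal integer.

11665654582021862850

`width` follows `magic` (2 bytes), so it starts at byte offset 2 and occupies 8 bytes.
Bytes at offsets 2..9: A1 E4 BB 08 F9 D2 35 C2.
Big-endian: lowest address holds the most-significant byte.
The bytes are already most-significant first: 0xA1E4BB08F9D235C2.
0xA1E4BB08F9D235C2 = 11665654582021862850.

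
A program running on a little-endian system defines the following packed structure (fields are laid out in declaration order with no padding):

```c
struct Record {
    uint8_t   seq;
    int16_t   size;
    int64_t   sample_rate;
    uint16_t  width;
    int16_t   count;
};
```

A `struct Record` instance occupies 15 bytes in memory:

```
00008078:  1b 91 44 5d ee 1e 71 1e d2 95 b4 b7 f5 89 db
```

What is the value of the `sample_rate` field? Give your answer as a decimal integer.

`sample_rate` follows `seq` (1 B), `size` (2 B), so it starts at offset 1 + 2 = 3 and occupies 8 bytes.
Bytes at offsets 3..10: 5D EE 1E 71 1E D2 95 B4.
In little-endian order the low byte comes first in memory.
Reassemble most-significant byte first: B4 95 D2 1E 71 1E EE 5D → 0xB495D21E711EEE5D.
Top bit is set, so as a signed 64-bit value this is 0xB495D21E711EEE5D − 2^64 = -5434206347163931043.

-5434206347163931043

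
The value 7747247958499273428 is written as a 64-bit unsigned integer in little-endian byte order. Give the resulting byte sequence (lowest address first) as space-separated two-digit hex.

D4 2A 38 B9 F8 C0 83 6B

7747247958499273428 in hexadecimal, padded to 64 bits, is 0x6B83C0F8B9382AD4.
Split into bytes (most-significant first): 6B 83 C0 F8 B9 38 2A D4.
In little-endian order the low byte comes first in memory.
So at ascending addresses the bytes are D4 2A 38 B9 F8 C0 83 6B.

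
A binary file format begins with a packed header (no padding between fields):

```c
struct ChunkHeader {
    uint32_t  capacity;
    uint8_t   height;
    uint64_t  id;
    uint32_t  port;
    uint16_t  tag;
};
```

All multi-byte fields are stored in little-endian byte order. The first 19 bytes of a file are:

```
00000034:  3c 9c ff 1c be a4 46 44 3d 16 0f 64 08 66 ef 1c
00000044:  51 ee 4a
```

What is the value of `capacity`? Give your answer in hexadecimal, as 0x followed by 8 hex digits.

0x1CFF9C3C

`capacity` is the first field, at byte offset 0, occupying 4 bytes.
Bytes at offsets 0..3: 3C 9C FF 1C.
Little-endian stores the least-significant byte at the lowest address.
Reassemble most-significant byte first: 1C FF 9C 3C → 0x1CFF9C3C.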